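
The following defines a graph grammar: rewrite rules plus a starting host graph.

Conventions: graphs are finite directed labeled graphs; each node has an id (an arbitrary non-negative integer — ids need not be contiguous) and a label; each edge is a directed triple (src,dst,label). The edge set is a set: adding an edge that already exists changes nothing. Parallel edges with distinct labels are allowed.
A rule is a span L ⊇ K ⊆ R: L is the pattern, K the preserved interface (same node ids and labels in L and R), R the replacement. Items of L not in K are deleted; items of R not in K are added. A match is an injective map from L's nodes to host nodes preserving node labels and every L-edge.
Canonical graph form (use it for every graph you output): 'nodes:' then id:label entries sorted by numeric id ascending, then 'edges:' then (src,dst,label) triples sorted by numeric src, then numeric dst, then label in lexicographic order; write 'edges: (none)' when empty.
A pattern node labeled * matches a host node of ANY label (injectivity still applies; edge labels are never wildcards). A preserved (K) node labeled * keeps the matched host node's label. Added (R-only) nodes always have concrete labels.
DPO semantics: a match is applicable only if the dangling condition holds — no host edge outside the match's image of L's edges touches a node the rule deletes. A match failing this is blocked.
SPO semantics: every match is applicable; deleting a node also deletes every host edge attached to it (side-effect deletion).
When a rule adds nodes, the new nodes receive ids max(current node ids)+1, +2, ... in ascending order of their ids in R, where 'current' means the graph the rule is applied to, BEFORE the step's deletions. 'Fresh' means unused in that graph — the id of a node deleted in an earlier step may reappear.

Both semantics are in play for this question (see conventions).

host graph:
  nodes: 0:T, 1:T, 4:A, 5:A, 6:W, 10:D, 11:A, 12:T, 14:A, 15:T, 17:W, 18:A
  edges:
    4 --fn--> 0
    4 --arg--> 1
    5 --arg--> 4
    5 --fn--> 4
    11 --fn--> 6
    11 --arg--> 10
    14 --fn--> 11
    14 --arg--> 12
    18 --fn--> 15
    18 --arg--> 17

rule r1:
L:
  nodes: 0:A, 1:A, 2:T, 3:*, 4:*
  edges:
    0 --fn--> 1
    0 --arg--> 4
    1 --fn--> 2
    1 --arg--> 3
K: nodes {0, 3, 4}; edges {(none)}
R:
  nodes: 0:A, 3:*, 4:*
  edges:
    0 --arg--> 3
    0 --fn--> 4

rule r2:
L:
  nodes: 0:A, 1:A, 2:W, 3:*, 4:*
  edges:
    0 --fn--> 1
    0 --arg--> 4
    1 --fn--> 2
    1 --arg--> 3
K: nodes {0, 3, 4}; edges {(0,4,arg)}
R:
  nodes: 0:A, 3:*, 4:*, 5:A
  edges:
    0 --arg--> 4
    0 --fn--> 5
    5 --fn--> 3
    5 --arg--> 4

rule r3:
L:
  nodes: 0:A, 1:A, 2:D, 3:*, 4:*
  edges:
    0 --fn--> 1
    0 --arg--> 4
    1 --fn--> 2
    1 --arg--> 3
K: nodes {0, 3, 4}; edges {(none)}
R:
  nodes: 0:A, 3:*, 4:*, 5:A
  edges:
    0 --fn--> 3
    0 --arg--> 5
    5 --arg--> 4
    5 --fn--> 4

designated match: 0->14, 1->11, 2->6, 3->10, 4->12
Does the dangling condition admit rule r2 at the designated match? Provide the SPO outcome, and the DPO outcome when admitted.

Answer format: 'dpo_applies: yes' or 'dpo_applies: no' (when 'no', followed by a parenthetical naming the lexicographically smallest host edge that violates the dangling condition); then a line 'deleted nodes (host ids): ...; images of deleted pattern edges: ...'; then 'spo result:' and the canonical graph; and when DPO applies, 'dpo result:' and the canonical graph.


dpo_applies: yes
deleted nodes (host ids): 6, 11; images of deleted pattern edges: (11,6,fn); (11,10,arg); (14,11,fn)
spo result:
nodes: 0:T, 1:T, 4:A, 5:A, 10:D, 12:T, 14:A, 15:T, 17:W, 18:A, 19:A
edges: (4,0,fn); (4,1,arg); (5,4,arg); (5,4,fn); (14,12,arg); (14,19,fn); (18,15,fn); (18,17,arg); (19,10,fn); (19,12,arg)
dpo result:
nodes: 0:T, 1:T, 4:A, 5:A, 10:D, 12:T, 14:A, 15:T, 17:W, 18:A, 19:A
edges: (4,0,fn); (4,1,arg); (5,4,arg); (5,4,fn); (14,12,arg); (14,19,fn); (18,15,fn); (18,17,arg); (19,10,fn); (19,12,arg)


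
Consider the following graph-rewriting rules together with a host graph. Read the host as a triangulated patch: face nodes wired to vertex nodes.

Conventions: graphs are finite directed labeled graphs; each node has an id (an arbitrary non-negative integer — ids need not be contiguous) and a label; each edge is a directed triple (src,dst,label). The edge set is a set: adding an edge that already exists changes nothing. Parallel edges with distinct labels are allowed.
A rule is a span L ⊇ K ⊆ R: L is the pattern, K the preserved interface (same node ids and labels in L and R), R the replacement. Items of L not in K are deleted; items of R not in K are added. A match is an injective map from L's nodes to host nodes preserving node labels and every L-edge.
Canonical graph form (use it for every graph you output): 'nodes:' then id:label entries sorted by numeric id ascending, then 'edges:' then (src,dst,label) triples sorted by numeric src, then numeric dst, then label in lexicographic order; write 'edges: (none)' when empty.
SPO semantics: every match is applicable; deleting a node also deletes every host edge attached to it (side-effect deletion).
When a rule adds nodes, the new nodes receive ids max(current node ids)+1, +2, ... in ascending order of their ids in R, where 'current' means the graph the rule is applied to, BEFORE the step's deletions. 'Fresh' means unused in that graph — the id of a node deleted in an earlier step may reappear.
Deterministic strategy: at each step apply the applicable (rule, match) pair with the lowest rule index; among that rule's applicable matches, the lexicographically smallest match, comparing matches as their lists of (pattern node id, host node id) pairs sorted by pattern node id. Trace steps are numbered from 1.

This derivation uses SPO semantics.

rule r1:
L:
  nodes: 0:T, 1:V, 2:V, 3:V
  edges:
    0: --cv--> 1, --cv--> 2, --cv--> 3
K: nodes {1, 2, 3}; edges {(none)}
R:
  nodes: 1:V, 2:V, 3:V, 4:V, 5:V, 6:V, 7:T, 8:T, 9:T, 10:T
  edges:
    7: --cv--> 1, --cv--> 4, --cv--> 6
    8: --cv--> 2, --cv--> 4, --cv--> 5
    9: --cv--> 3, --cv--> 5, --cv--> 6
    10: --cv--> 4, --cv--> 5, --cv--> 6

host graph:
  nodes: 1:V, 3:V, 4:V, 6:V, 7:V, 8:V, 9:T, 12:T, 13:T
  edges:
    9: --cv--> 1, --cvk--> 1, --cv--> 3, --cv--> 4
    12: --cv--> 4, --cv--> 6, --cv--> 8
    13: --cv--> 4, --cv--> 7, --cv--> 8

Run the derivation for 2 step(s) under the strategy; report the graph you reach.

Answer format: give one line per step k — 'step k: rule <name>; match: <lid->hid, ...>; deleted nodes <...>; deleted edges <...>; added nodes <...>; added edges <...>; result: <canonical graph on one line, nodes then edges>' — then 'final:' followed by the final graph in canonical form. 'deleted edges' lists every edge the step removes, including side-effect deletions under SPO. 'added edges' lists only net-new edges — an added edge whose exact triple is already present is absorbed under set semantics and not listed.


step 1: rule r1; match: 0->9, 1->1, 2->3, 3->4; deleted nodes 9; deleted edges (9,1,cv); (9,1,cvk); (9,3,cv); (9,4,cv); added nodes 14, 15, 16, 17, 18, 19, 20; added edges (17,1,cv); (17,14,cv); (17,16,cv); (18,3,cv); (18,14,cv); (18,15,cv); (19,4,cv); (19,15,cv); (19,16,cv); (20,14,cv); (20,15,cv); (20,16,cv); result: nodes: 1:V, 3:V, 4:V, 6:V, 7:V, 8:V, 12:T, 13:T, 14:V, 15:V, 16:V, 17:T, 18:T, 19:T, 20:T edges: (12,4,cv); (12,6,cv); (12,8,cv); (13,4,cv); (13,7,cv); (13,8,cv); (17,1,cv); (17,14,cv); (17,16,cv); (18,3,cv); (18,14,cv); (18,15,cv); (19,4,cv); (19,15,cv); (19,16,cv); (20,14,cv); (20,15,cv); (20,16,cv)
step 2: rule r1; match: 0->12, 1->4, 2->6, 3->8; deleted nodes 12; deleted edges (12,4,cv); (12,6,cv); (12,8,cv); added nodes 21, 22, 23, 24, 25, 26, 27; added edges (24,4,cv); (24,21,cv); (24,23,cv); (25,6,cv); (25,21,cv); (25,22,cv); (26,8,cv); (26,22,cv); (26,23,cv); (27,21,cv); (27,22,cv); (27,23,cv); result: nodes: 1:V, 3:V, 4:V, 6:V, 7:V, 8:V, 13:T, 14:V, 15:V, 16:V, 17:T, 18:T, 19:T, 20:T, 21:V, 22:V, 23:V, 24:T, 25:T, 26:T, 27:T edges: (13,4,cv); (13,7,cv); (13,8,cv); (17,1,cv); (17,14,cv); (17,16,cv); (18,3,cv); (18,14,cv); (18,15,cv); (19,4,cv); (19,15,cv); (19,16,cv); (20,14,cv); (20,15,cv); (20,16,cv); (24,4,cv); (24,21,cv); (24,23,cv); (25,6,cv); (25,21,cv); (25,22,cv); (26,8,cv); (26,22,cv); (26,23,cv); (27,21,cv); (27,22,cv); (27,23,cv)
final:
nodes: 1:V, 3:V, 4:V, 6:V, 7:V, 8:V, 13:T, 14:V, 15:V, 16:V, 17:T, 18:T, 19:T, 20:T, 21:V, 22:V, 23:V, 24:T, 25:T, 26:T, 27:T
edges: (13,4,cv); (13,7,cv); (13,8,cv); (17,1,cv); (17,14,cv); (17,16,cv); (18,3,cv); (18,14,cv); (18,15,cv); (19,4,cv); (19,15,cv); (19,16,cv); (20,14,cv); (20,15,cv); (20,16,cv); (24,4,cv); (24,21,cv); (24,23,cv); (25,6,cv); (25,21,cv); (25,22,cv); (26,8,cv); (26,22,cv); (26,23,cv); (27,21,cv); (27,22,cv); (27,23,cv)


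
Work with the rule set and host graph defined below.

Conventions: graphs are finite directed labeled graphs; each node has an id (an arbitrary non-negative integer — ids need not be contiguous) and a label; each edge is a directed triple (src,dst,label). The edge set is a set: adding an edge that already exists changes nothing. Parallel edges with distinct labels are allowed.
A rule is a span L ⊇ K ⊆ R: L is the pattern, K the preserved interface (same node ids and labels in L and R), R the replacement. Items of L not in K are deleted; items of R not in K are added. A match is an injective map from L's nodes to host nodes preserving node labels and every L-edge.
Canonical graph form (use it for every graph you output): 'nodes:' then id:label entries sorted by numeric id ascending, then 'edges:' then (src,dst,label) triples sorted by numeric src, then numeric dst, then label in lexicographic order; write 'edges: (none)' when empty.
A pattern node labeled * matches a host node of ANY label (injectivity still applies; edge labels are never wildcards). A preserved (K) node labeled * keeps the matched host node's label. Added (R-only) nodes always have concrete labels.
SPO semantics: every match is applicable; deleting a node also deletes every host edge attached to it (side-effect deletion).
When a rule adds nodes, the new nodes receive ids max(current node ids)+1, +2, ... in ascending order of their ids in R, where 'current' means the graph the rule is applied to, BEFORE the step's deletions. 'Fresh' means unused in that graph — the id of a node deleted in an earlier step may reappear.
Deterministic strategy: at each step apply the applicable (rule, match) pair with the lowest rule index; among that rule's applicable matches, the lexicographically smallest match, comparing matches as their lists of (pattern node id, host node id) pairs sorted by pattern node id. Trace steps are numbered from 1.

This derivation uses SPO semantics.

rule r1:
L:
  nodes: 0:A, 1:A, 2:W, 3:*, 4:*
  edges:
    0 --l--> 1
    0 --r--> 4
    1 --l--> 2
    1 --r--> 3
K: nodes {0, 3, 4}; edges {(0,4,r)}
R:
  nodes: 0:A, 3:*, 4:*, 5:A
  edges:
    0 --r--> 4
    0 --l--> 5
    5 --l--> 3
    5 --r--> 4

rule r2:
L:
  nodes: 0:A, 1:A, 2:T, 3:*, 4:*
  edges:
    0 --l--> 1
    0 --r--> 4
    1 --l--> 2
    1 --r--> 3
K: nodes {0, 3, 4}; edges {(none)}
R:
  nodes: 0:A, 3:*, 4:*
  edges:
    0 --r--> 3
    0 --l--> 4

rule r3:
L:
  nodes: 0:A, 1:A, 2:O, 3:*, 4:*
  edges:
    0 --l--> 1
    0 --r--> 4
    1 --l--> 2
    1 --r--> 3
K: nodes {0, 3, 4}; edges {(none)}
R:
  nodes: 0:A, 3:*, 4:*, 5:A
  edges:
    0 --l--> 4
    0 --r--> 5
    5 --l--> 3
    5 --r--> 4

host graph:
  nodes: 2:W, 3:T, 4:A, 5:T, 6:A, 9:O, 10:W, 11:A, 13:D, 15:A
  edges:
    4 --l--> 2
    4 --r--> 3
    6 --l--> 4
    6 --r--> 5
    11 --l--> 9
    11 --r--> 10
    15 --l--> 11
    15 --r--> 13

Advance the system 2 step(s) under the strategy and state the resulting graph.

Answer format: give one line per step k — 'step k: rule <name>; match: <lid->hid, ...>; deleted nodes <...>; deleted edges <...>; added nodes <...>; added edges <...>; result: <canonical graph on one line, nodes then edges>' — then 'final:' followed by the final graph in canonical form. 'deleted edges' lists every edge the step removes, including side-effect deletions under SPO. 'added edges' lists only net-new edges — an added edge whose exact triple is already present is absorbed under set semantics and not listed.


step 1: rule r1; match: 0->6, 1->4, 2->2, 3->3, 4->5; deleted nodes 2, 4; deleted edges (4,2,l); (4,3,r); (6,4,l); added nodes 16; added edges (6,16,l); (16,3,l); (16,5,r); result: nodes: 3:T, 5:T, 6:A, 9:O, 10:W, 11:A, 13:D, 15:A, 16:A edges: (6,5,r); (6,16,l); (11,9,l); (11,10,r); (15,11,l); (15,13,r); (16,3,l); (16,5,r)
step 2: rule r3; match: 0->15, 1->11, 2->9, 3->10, 4->13; deleted nodes 9, 11; deleted edges (11,9,l); (11,10,r); (15,11,l); (15,13,r); added nodes 17; added edges (15,13,l); (15,17,r); (17,10,l); (17,13,r); result: nodes: 3:T, 5:T, 6:A, 10:W, 13:D, 15:A, 16:A, 17:A edges: (6,5,r); (6,16,l); (15,13,l); (15,17,r); (16,3,l); (16,5,r); (17,10,l); (17,13,r)
final:
nodes: 3:T, 5:T, 6:A, 10:W, 13:D, 15:A, 16:A, 17:A
edges: (6,5,r); (6,16,l); (15,13,l); (15,17,r); (16,3,l); (16,5,r); (17,10,l); (17,13,r)


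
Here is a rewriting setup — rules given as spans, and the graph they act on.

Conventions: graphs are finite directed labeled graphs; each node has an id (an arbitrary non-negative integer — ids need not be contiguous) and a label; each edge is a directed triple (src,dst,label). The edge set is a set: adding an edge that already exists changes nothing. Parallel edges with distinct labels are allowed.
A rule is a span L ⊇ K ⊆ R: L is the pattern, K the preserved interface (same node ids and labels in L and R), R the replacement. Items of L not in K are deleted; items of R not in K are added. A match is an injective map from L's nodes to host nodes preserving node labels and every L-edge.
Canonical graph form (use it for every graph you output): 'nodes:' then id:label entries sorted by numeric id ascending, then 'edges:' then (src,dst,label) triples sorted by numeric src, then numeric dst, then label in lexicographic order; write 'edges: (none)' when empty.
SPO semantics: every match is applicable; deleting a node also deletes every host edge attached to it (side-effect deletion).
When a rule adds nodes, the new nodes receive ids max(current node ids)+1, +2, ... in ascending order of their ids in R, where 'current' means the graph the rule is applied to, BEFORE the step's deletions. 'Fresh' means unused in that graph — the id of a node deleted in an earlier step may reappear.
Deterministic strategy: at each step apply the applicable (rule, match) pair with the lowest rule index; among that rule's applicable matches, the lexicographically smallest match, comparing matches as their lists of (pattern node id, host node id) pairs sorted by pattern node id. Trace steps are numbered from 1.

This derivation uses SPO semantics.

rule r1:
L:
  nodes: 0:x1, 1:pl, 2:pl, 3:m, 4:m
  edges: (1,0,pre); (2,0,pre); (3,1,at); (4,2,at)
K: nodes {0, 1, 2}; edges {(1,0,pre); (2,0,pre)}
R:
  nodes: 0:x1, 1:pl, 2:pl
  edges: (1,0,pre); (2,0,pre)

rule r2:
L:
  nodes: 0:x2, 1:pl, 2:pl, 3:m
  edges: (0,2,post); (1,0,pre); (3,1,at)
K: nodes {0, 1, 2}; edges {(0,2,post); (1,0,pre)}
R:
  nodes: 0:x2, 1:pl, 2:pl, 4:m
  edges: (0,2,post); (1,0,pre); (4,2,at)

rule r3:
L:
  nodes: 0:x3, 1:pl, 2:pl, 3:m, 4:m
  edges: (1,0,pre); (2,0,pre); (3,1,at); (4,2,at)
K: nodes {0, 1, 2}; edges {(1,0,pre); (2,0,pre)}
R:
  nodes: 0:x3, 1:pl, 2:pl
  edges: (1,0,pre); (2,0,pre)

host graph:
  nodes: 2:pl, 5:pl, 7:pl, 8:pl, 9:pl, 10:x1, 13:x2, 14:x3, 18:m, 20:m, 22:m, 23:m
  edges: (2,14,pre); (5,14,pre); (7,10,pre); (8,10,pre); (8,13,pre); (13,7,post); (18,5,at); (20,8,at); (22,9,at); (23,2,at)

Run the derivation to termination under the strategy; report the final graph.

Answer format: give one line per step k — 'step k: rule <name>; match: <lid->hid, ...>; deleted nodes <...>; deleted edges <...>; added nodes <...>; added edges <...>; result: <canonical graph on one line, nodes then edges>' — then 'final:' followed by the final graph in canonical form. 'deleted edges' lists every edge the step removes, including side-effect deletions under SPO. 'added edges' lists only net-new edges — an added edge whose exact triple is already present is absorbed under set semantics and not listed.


step 1: rule r2; match: 0->13, 1->8, 2->7, 3->20; deleted nodes 20; deleted edges (20,8,at); added nodes 24; added edges (24,7,at); result: nodes: 2:pl, 5:pl, 7:pl, 8:pl, 9:pl, 10:x1, 13:x2, 14:x3, 18:m, 22:m, 23:m, 24:m edges: (2,14,pre); (5,14,pre); (7,10,pre); (8,10,pre); (8,13,pre); (13,7,post); (18,5,at); (22,9,at); (23,2,at); (24,7,at)
step 2: rule r3; match: 0->14, 1->2, 2->5, 3->23, 4->18; deleted nodes 18, 23; deleted edges (18,5,at); (23,2,at); added nodes (none); added edges (none); result: nodes: 2:pl, 5:pl, 7:pl, 8:pl, 9:pl, 10:x1, 13:x2, 14:x3, 22:m, 24:m edges: (2,14,pre); (5,14,pre); (7,10,pre); (8,10,pre); (8,13,pre); (13,7,post); (22,9,at); (24,7,at)
final:
nodes: 2:pl, 5:pl, 7:pl, 8:pl, 9:pl, 10:x1, 13:x2, 14:x3, 22:m, 24:m
edges: (2,14,pre); (5,14,pre); (7,10,pre); (8,10,pre); (8,13,pre); (13,7,post); (22,9,at); (24,7,at)


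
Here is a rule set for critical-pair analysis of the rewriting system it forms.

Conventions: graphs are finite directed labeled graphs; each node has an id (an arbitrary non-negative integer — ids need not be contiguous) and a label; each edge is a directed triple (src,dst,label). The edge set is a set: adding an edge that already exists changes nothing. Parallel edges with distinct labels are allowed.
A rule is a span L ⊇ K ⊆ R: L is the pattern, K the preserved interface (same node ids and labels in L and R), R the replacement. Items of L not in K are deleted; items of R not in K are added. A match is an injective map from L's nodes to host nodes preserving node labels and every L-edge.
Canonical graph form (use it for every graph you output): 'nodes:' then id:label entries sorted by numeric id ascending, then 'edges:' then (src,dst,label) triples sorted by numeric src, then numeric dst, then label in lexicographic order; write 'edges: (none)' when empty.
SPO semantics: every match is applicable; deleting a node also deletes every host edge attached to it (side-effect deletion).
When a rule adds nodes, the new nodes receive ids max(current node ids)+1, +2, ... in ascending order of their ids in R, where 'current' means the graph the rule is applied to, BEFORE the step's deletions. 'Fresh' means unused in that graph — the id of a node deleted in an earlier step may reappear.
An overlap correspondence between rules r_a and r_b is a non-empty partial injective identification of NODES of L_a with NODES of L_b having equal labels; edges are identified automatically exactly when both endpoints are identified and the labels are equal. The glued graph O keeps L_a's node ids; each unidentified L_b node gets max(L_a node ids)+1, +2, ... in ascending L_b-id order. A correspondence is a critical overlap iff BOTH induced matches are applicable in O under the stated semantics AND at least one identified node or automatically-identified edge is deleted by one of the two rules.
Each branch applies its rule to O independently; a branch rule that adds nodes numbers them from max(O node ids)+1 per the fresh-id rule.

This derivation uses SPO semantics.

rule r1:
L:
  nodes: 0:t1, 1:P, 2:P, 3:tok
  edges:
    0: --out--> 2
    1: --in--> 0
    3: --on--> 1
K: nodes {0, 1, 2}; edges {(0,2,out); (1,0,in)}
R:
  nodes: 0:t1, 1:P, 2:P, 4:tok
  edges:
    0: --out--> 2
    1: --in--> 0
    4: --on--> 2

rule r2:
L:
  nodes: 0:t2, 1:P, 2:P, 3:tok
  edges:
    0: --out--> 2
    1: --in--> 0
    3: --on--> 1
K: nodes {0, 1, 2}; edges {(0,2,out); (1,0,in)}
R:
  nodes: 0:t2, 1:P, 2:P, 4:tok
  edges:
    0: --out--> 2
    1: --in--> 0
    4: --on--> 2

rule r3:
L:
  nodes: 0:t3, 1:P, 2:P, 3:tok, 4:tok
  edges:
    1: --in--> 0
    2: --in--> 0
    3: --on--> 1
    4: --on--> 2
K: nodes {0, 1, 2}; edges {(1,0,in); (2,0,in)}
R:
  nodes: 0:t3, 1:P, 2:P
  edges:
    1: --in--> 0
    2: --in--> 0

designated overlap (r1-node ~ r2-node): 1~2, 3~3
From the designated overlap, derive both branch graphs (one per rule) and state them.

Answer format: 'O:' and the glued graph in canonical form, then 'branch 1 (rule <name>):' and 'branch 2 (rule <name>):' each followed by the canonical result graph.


O:
nodes: 0:t1, 1:P, 2:P, 3:tok, 4:t2, 5:P
edges: (0,2,out); (1,0,in); (3,1,on); (3,5,on); (4,1,out); (5,4,in)
branch 1 (rule r1):
nodes: 0:t1, 1:P, 2:P, 4:t2, 5:P, 6:tok
edges: (0,2,out); (1,0,in); (4,1,out); (5,4,in); (6,2,on)
branch 2 (rule r2):
nodes: 0:t1, 1:P, 2:P, 4:t2, 5:P, 6:tok
edges: (0,2,out); (1,0,in); (4,1,out); (5,4,in); (6,1,on)


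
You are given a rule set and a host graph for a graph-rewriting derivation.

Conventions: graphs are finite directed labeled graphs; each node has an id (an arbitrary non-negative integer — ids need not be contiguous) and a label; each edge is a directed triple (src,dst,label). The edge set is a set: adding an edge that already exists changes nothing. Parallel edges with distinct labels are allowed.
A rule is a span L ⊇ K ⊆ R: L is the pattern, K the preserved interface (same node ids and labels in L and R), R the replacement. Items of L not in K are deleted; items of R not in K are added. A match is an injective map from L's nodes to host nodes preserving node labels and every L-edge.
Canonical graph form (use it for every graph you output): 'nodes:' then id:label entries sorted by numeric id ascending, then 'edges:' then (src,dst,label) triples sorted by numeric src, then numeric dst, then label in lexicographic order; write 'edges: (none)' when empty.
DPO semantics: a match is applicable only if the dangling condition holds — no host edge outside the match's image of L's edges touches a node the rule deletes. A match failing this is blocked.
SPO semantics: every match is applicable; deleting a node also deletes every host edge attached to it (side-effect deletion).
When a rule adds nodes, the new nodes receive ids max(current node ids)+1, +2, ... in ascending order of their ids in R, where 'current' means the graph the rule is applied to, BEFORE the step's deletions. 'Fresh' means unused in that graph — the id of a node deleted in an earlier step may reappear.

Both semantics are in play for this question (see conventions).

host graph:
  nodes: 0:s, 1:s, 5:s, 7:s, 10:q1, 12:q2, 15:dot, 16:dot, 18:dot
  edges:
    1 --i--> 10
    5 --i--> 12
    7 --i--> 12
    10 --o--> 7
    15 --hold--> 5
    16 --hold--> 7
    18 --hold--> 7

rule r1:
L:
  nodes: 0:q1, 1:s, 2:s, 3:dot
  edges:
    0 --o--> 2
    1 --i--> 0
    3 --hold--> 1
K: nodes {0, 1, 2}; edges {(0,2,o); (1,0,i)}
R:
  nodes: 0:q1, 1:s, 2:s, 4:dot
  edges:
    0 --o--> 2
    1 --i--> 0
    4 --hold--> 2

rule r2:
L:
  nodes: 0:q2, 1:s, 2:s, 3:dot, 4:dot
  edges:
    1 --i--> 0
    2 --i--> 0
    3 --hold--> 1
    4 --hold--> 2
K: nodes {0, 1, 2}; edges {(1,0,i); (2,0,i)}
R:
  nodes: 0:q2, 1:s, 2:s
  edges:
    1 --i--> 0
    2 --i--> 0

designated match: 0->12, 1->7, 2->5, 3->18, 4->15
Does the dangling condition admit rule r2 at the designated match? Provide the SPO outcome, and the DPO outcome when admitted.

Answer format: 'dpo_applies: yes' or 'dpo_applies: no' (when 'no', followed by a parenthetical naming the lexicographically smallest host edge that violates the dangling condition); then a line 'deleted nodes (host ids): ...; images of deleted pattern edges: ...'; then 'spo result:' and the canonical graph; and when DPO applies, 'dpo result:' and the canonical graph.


dpo_applies: yes
deleted nodes (host ids): 15, 18; images of deleted pattern edges: (15,5,hold); (18,7,hold)
spo result:
nodes: 0:s, 1:s, 5:s, 7:s, 10:q1, 12:q2, 16:dot
edges: (1,10,i); (5,12,i); (7,12,i); (10,7,o); (16,7,hold)
dpo result:
nodes: 0:s, 1:s, 5:s, 7:s, 10:q1, 12:q2, 16:dot
edges: (1,10,i); (5,12,i); (7,12,i); (10,7,o); (16,7,hold)


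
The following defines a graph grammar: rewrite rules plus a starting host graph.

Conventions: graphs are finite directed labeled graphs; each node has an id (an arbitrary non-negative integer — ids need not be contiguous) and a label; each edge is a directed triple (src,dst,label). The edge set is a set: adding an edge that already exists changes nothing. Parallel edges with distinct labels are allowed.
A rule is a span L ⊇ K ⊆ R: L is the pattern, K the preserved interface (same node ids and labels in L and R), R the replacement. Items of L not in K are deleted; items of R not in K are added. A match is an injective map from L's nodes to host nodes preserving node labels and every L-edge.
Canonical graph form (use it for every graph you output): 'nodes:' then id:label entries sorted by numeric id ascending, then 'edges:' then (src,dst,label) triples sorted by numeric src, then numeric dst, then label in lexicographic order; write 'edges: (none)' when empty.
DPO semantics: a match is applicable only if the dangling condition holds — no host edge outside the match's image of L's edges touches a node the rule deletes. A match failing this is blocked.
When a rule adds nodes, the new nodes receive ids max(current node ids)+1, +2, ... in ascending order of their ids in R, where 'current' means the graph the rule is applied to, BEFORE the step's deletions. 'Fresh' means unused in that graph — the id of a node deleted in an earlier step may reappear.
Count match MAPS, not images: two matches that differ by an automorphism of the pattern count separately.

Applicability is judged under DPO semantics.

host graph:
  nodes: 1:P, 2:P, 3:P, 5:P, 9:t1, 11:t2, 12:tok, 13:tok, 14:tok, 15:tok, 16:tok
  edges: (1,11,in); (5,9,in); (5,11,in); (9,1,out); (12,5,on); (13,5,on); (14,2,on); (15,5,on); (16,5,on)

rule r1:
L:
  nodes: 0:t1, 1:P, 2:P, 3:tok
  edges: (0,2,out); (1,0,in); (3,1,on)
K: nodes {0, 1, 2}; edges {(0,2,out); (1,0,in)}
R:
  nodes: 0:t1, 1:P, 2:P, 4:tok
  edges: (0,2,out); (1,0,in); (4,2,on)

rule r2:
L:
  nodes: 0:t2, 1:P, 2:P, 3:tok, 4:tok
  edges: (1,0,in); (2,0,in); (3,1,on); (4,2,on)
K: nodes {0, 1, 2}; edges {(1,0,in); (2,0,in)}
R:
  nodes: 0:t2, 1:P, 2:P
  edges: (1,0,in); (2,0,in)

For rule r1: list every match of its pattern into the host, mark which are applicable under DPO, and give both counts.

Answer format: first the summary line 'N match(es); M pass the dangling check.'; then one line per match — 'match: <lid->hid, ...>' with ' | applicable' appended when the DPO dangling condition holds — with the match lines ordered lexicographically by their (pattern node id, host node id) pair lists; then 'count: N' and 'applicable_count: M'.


4 match(es); 4 pass the dangling check.
match: 0->9, 1->5, 2->1, 3->12 | applicable
match: 0->9, 1->5, 2->1, 3->13 | applicable
match: 0->9, 1->5, 2->1, 3->15 | applicable
match: 0->9, 1->5, 2->1, 3->16 | applicable
count: 4
applicable_count: 4


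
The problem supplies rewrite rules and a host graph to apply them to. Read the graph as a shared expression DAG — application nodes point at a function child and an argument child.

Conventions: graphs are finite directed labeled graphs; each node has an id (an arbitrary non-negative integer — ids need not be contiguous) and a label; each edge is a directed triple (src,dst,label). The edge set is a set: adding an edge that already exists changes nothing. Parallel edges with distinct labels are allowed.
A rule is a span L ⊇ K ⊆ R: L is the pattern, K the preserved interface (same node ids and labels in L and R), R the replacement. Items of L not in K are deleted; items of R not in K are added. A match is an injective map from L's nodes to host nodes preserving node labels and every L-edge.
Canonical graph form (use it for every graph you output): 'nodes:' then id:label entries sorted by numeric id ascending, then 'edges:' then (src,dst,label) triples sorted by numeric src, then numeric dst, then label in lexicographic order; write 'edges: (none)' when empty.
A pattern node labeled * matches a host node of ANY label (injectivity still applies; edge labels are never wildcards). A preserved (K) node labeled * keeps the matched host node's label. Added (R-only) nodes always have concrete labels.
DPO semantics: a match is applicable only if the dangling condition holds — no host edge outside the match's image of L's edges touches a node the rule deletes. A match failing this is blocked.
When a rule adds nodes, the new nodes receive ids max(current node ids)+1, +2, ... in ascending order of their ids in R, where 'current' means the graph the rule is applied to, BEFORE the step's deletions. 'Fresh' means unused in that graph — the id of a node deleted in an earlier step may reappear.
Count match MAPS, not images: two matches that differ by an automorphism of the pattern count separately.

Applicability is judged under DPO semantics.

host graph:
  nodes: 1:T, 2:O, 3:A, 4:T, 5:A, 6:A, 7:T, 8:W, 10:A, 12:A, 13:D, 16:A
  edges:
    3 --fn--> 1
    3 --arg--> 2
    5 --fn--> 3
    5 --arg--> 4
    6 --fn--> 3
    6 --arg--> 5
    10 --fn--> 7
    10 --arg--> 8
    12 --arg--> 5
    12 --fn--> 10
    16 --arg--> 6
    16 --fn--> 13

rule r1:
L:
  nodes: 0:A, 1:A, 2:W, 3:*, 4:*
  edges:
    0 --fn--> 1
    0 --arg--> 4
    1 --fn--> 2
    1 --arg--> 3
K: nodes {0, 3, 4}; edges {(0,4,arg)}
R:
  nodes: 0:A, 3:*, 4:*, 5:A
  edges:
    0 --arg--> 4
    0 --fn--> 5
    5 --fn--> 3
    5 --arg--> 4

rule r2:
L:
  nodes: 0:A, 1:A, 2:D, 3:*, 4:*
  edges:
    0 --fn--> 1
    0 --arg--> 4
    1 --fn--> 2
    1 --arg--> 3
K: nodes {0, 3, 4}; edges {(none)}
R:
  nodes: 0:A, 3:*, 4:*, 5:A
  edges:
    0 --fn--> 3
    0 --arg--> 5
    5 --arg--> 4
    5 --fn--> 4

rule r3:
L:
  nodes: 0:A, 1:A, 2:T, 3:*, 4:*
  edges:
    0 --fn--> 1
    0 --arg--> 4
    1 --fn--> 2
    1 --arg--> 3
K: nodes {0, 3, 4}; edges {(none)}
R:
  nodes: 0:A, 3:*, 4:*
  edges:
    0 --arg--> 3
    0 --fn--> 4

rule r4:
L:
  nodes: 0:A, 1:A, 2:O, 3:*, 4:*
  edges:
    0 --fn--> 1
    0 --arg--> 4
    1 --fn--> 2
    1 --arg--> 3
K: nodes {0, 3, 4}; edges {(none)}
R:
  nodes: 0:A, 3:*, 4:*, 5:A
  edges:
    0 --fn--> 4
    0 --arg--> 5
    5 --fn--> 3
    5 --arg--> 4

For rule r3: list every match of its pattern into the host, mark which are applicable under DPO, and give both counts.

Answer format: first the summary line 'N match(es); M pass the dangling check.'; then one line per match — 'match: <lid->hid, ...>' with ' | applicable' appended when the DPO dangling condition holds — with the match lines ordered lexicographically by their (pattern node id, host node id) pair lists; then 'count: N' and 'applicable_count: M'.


3 match(es); 1 pass the dangling check.
match: 0->5, 1->3, 2->1, 3->2, 4->4
match: 0->6, 1->3, 2->1, 3->2, 4->5
match: 0->12, 1->10, 2->7, 3->8, 4->5 | applicable
count: 3
applicable_count: 1


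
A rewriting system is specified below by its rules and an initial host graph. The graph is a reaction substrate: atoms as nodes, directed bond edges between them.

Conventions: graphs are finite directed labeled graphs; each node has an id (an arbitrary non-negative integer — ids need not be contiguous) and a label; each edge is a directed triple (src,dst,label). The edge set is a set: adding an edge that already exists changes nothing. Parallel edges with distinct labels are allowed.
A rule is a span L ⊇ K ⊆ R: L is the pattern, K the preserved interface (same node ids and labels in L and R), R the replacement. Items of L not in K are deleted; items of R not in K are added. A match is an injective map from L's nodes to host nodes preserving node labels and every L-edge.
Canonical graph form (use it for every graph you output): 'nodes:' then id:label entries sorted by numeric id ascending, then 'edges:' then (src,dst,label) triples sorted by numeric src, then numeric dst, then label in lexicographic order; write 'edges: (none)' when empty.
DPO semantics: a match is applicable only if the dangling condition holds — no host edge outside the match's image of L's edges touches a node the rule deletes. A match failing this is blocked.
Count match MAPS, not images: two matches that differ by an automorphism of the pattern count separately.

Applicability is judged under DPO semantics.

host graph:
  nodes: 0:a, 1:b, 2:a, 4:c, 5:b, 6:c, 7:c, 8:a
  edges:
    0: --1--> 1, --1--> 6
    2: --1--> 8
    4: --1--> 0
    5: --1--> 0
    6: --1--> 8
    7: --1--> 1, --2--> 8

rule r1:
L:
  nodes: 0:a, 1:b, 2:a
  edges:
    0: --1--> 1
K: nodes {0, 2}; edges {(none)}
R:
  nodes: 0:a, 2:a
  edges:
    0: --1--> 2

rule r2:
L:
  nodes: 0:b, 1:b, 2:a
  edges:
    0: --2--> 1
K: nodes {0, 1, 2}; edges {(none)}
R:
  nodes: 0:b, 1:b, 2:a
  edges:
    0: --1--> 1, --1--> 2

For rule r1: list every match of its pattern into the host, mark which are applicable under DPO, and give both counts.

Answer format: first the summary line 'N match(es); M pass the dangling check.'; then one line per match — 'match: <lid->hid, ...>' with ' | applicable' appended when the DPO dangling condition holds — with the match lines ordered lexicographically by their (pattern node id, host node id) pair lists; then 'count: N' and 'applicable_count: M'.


2 match(es); 0 pass the dangling check.
match: 0->0, 1->1, 2->2
match: 0->0, 1->1, 2->8
count: 2
applicable_count: 0


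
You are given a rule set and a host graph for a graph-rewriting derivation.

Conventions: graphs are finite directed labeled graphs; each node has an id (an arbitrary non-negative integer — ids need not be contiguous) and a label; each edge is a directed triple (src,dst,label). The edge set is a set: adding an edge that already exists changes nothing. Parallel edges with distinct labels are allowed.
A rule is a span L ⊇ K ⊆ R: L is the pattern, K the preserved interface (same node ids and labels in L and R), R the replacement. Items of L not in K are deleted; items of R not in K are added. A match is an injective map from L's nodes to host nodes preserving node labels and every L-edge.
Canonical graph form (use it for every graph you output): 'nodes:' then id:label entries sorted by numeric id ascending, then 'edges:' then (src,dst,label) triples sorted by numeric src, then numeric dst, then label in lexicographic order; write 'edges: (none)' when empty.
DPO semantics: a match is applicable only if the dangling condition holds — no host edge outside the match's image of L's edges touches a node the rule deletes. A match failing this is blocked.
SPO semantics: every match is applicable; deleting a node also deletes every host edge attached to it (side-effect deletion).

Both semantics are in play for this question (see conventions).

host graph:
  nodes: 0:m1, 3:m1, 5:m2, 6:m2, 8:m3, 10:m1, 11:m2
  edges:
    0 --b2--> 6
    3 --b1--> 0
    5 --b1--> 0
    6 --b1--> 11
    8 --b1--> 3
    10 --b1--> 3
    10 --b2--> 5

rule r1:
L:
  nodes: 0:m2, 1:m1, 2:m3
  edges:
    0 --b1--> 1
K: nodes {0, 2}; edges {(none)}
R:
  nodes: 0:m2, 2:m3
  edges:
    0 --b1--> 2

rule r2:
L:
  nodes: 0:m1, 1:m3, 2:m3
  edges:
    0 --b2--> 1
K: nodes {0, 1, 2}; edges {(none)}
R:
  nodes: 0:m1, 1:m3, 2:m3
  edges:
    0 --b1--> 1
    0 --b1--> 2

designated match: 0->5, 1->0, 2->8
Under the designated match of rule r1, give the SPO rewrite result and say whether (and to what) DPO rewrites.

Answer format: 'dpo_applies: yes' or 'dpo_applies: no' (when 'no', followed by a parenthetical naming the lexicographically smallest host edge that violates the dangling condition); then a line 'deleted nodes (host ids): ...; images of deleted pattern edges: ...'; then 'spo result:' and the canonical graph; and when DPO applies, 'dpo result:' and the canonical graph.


dpo_applies: no
(the rule deletes node 0, which keeps host edge (0,6,b2) outside the match image — the dangling condition fails, DPO blocks; SPO proceeds and side-deletes such edges)
deleted nodes (host ids): 0; images of deleted pattern edges: (5,0,b1)
spo result:
nodes: 3:m1, 5:m2, 6:m2, 8:m3, 10:m1, 11:m2
edges: (5,8,b1); (6,11,b1); (8,3,b1); (10,3,b1); (10,5,b2)


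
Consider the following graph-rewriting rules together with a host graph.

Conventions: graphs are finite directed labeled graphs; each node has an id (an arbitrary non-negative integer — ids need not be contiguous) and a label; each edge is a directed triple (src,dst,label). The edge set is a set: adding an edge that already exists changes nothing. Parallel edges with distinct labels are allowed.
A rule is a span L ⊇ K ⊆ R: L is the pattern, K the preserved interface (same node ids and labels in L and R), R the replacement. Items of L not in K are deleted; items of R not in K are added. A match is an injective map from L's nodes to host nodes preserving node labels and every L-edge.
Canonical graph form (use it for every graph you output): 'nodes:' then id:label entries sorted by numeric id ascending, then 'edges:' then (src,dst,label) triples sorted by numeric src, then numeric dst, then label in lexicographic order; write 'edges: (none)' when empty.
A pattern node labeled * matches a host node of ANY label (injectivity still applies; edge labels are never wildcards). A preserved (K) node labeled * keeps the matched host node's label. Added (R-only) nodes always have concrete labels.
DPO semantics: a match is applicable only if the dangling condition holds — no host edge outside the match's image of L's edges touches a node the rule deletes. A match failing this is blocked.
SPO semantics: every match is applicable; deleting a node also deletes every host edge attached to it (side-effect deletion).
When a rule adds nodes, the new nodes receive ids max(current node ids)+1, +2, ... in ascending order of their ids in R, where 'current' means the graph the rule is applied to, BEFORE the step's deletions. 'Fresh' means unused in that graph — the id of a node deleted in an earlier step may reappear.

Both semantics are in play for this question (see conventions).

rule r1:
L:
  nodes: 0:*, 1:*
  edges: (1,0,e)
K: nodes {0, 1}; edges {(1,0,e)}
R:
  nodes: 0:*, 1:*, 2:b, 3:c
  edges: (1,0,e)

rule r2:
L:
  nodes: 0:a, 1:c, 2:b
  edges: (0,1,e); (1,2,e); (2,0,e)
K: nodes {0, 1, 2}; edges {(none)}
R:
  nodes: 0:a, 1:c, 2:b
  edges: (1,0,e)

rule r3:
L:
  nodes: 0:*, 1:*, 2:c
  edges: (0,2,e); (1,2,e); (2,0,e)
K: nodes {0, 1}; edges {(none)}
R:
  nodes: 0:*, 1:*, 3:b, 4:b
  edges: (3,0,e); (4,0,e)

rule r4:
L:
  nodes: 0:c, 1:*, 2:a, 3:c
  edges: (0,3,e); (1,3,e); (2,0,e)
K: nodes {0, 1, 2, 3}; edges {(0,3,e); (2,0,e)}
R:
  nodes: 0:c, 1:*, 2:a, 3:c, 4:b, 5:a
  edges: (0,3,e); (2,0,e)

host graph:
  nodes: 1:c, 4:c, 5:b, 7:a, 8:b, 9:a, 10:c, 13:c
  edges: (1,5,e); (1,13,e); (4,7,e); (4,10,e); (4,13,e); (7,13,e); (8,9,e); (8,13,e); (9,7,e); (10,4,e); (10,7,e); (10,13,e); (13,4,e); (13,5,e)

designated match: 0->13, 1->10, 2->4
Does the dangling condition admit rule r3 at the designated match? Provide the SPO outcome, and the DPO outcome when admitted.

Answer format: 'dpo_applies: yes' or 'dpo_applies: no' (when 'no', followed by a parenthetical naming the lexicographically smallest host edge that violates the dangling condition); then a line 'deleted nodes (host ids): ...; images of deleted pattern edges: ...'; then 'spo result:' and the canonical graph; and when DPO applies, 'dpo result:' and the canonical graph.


dpo_applies: no
(the rule deletes node 4, which keeps host edge (4,7,e) outside the match image — the dangling condition fails, DPO blocks; SPO proceeds and side-deletes such edges)
deleted nodes (host ids): 4; images of deleted pattern edges: (4,13,e); (10,4,e); (13,4,e)
spo result:
nodes: 1:c, 5:b, 7:a, 8:b, 9:a, 10:c, 13:c, 14:b, 15:b
edges: (1,5,e); (1,13,e); (7,13,e); (8,9,e); (8,13,e); (9,7,e); (10,7,e); (10,13,e); (13,5,e); (14,13,e); (15,13,e)


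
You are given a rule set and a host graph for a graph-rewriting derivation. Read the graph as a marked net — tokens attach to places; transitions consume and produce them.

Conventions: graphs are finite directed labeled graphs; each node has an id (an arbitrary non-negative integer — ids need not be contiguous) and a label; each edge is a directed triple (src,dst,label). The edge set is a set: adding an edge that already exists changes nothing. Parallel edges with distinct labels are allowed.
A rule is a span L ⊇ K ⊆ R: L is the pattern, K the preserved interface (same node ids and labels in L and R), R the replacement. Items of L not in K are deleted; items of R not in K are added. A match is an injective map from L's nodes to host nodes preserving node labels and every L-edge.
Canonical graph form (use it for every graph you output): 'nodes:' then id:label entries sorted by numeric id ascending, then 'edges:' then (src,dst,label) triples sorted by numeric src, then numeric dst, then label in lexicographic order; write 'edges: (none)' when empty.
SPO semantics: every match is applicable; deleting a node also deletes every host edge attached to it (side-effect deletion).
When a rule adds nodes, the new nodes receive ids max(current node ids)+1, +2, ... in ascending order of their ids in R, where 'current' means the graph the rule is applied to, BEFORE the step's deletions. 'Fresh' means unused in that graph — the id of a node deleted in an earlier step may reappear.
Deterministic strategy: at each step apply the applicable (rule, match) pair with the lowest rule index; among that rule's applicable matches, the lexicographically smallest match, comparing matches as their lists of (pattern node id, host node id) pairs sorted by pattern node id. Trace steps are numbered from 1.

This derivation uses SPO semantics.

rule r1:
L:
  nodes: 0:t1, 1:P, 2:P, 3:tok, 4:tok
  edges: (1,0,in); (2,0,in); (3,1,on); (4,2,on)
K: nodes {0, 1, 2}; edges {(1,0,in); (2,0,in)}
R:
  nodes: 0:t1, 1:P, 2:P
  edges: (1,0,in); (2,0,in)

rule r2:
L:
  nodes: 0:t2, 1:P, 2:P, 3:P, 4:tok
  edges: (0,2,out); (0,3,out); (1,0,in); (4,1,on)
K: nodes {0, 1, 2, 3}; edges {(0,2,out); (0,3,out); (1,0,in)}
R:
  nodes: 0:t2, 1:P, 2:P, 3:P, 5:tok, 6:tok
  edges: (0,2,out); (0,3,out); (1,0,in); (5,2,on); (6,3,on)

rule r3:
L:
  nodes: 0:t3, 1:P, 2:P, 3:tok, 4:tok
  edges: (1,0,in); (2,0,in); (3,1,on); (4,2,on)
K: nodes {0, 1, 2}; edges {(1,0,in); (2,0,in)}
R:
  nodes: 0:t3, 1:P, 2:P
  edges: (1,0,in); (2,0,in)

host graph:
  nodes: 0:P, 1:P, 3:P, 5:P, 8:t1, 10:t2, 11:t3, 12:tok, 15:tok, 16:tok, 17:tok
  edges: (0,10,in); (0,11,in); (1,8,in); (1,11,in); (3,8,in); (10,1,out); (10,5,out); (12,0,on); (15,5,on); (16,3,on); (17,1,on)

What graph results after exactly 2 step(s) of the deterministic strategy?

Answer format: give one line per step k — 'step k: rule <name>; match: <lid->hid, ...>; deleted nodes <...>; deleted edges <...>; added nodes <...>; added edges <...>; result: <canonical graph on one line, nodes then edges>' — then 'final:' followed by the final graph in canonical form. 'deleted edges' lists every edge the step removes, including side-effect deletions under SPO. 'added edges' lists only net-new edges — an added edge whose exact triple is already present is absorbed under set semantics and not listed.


step 1: rule r1; match: 0->8, 1->1, 2->3, 3->17, 4->16; deleted nodes 16, 17; deleted edges (16,3,on); (17,1,on); added nodes (none); added edges (none); result: nodes: 0:P, 1:P, 3:P, 5:P, 8:t1, 10:t2, 11:t3, 12:tok, 15:tok edges: (0,10,in); (0,11,in); (1,8,in); (1,11,in); (3,8,in); (10,1,out); (10,5,out); (12,0,on); (15,5,on)
step 2: rule r2; match: 0->10, 1->0, 2->1, 3->5, 4->12; deleted nodes 12; deleted edges (12,0,on); added nodes 16, 17; added edges (16,1,on); (17,5,on); result: nodes: 0:P, 1:P, 3:P, 5:P, 8:t1, 10:t2, 11:t3, 15:tok, 16:tok, 17:tok edges: (0,10,in); (0,11,in); (1,8,in); (1,11,in); (3,8,in); (10,1,out); (10,5,out); (15,5,on); (16,1,on); (17,5,on)
final:
nodes: 0:P, 1:P, 3:P, 5:P, 8:t1, 10:t2, 11:t3, 15:tok, 16:tok, 17:tok
edges: (0,10,in); (0,11,in); (1,8,in); (1,11,in); (3,8,in); (10,1,out); (10,5,out); (15,5,on); (16,1,on); (17,5,on)
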